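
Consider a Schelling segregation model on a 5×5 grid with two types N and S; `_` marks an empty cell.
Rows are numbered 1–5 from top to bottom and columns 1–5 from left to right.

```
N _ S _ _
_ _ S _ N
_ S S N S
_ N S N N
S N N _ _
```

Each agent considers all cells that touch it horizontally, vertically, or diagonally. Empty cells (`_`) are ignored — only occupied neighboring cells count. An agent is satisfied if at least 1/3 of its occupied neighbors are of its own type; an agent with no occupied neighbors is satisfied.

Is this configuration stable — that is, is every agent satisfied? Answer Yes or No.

No

(1,1)N 0/0 ✓
(1,3)S 1/1 ✓
(2,3)S 3/4 ✓
(2,5)N 1/2 ✓
(3,2)S 3/4 ✓
(3,3)S 3/6 ✓
(3,4)N 3/7 ✓
(3,5)S 0/4 ✗
(4,2)N 2/6 ✓
(4,3)S 2/7 ✗
(4,4)N 3/6 ✓
(4,5)N 2/3 ✓
(5,1)S 0/2 ✗
(5,2)N 2/4 ✓
(5,3)N 3/4 ✓
For instance (3,5) has only 0/4 same-type neighbors, below 1/3.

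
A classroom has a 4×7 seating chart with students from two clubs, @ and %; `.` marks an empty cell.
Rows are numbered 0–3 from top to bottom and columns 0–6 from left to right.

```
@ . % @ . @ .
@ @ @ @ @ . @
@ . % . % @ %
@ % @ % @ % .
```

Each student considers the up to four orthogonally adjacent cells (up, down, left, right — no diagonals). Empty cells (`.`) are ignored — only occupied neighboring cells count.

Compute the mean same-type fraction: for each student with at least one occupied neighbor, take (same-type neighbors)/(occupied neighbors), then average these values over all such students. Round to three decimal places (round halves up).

Row 0: (0,0)@ 1/1 · (0,2)% 0/2 · (0,3)@ 1/2 · (0,5)@ — no occupied neighbors
Row 1: (1,0)@ 3/3 · (1,1)@ 2/2 · (1,2)@ 2/4 · (1,3)@ 3/3 · (1,4)@ 1/2 · (1,6)@ 0/1
Row 2: (2,0)@ 2/2 · (2,2)% 0/2 · (2,4)% 0/3 · (2,5)@ 0/3 · (2,6)% 0/2
Row 3: (3,0)@ 1/2 · (3,1)% 0/2 · (3,2)@ 0/3 · (3,3)% 0/2 · (3,4)@ 0/3 · (3,5)% 0/2
Sum over 20 students: 1/1 + 0/2 + 1/2 + 3/3 + 2/2 + 2/4 + 3/3 + 1/2 + 0/1 + 2/2 + 0/2 + 0/3 + 0/3 + 0/2 + 1/2 + 0/2 + 0/3 + 0/2 + 0/3 + 0/2 = 7; mean = 7 ÷ 20 = 7/20 = 0.35 → 0.350.

0.350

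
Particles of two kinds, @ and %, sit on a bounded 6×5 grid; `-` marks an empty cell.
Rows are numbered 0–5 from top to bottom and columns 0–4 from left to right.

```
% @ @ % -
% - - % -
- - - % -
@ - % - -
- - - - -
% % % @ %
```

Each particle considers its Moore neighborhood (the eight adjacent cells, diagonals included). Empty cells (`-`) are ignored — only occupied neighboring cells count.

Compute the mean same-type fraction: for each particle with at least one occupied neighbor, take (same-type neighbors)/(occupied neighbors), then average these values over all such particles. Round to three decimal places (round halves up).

(0,0)% 1/2
(0,1)@ 1/3
(0,2)@ 1/3
(0,3)% 1/2
(1,0)% 1/2
(1,3)% 2/3
(2,3)% 2/2
(3,0)@ — no occupied neighbors
(3,2)% 1/1
(5,0)% 1/1
(5,1)% 2/2
(5,2)% 1/2
(5,3)@ 0/2
(5,4)% 0/1
Sum over 13 particles: 1/2 + 1/3 + 1/3 + 1/2 + 1/2 + 2/3 + 2/2 + 1/1 + 1/1 + 2/2 + 1/2 + 0/2 + 0/1 = 22/3; mean = 22/3 ÷ 13 = 22/39 = 0.564102… → 0.564.

0.564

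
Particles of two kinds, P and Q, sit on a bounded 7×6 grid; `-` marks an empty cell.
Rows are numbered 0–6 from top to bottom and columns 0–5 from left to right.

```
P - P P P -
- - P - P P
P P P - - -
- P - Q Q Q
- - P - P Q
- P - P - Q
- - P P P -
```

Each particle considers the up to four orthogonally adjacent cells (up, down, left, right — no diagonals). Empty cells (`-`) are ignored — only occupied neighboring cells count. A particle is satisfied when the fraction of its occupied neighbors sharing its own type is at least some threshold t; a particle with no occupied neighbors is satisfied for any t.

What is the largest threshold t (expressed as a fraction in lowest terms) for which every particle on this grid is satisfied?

(0,0)P — no occupied neighbors
(0,2)P 2/2
(0,3)P 2/2
(0,4)P 2/2
(1,2)P 2/2
(1,4)P 2/2
(1,5)P 1/1
(2,0)P 1/1
(2,1)P 3/3
(2,2)P 2/2
(3,1)P 1/1
(3,3)Q 1/1
(3,4)Q 2/3
(3,5)Q 2/2
(4,2)P — no occupied neighbors
(4,4)P 0/2
(4,5)Q 2/3
(5,1)P — no occupied neighbors
(5,3)P 1/1
(5,5)Q 1/1
(6,2)P 1/1
(6,3)P 3/3
(6,4)P 1/1
The smallest same-type fraction is 0/2 at (4,4), which reduces to 0/1. Any threshold above that leaves this particle unsatisfied.

0/1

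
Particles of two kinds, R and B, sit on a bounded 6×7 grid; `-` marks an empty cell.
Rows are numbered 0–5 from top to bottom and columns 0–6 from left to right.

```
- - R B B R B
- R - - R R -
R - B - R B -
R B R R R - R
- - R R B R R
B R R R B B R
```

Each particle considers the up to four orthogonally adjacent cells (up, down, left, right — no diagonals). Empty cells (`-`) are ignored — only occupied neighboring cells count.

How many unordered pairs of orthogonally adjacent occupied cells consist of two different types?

Scan each occupied cell's neighbors to the right and below so each pair is counted once.
Row 0: R(0,2)–B(0,3)≠ B(0,3)–B(0,4)= B(0,4)–R(0,5)≠ B(0,4)–R(1,4)≠ R(0,5)–B(0,6)≠ R(0,5)–R(1,5)=  → 4/6 unlike.
Row 1: R(1,4)–R(1,5)= R(1,4)–R(2,4)= R(1,5)–B(2,5)≠  → 1/3 unlike.
Row 2: R(2,0)–R(3,0)= B(2,2)–R(3,2)≠ R(2,4)–B(2,5)≠ R(2,4)–R(3,4)=  → 2/4 unlike.
Row 3: R(3,0)–B(3,1)≠ B(3,1)–R(3,2)≠ R(3,2)–R(3,3)= R(3,2)–R(4,2)= R(3,3)–R(3,4)= R(3,3)–R(4,3)= R(3,4)–B(4,4)≠ R(3,6)–R(4,6)=  → 3/8 unlike.
Row 4: R(4,2)–R(4,3)= R(4,2)–R(5,2)= R(4,3)–B(4,4)≠ R(4,3)–R(5,3)= B(4,4)–R(4,5)≠ B(4,4)–B(5,4)= R(4,5)–R(4,6)= R(4,5)–B(5,5)≠ R(4,6)–R(5,6)=  → 3/9 unlike.
Row 5: B(5,0)–R(5,1)≠ R(5,1)–R(5,2)= R(5,2)–R(5,3)= R(5,3)–B(5,4)≠ B(5,4)–B(5,5)= B(5,5)–R(5,6)≠  → 3/6 unlike.
Total adjacent occupied pairs: 36; unlike-type pairs: 16.

16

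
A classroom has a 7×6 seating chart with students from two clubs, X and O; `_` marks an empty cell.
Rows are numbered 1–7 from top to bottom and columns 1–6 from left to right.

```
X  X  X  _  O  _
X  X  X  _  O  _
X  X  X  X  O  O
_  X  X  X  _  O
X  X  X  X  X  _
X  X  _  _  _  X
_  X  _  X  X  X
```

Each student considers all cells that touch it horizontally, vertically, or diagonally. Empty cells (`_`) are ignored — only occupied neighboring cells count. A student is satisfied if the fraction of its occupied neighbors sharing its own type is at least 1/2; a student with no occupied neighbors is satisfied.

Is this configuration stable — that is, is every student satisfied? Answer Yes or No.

(1,1)X 3/3 satisfied
(1,2)X 5/5 satisfied
(1,3)X 3/3 satisfied
(1,5)O 1/1 satisfied
(2,1)X 5/5 satisfied
(2,2)X 8/8 satisfied
(2,3)X 6/6 satisfied
(2,5)O 3/4 satisfied
(3,1)X 4/4 satisfied
(3,2)X 7/7 satisfied
(3,3)X 7/7 satisfied
(3,4)X 4/6 satisfied
(3,5)O 3/5 satisfied
(3,6)O 3/3 satisfied
(4,2)X 7/7 satisfied
(4,3)X 8/8 satisfied
(4,4)X 6/7 satisfied
(4,6)O 2/3 satisfied
(5,1)X 4/4 satisfied
(5,2)X 6/6 satisfied
(5,3)X 6/6 satisfied
(5,4)X 4/4 satisfied
(5,5)X 3/4 satisfied
(6,1)X 4/4 satisfied
(6,2)X 5/5 satisfied
(6,6)X 3/3 satisfied
(7,2)X 2/2 satisfied
(7,4)X 1/1 satisfied
(7,5)X 3/3 satisfied
(7,6)X 2/2 satisfied
All meet the threshold, so the configuration is stable.

Yes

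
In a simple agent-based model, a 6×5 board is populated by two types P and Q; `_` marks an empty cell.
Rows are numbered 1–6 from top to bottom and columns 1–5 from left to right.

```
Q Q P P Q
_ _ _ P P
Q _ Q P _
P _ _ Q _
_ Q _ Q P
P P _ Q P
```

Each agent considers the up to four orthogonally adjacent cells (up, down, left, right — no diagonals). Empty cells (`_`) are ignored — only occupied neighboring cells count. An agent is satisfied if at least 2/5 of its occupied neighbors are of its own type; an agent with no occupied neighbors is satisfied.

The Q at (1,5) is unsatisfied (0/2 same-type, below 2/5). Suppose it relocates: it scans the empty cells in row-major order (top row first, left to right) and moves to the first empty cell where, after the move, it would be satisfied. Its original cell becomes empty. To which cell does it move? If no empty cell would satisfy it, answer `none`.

(2,1)

Vacating (1,5). Empty cells in order:
  (2,1): 2/2 same-type → satisfied — stop here.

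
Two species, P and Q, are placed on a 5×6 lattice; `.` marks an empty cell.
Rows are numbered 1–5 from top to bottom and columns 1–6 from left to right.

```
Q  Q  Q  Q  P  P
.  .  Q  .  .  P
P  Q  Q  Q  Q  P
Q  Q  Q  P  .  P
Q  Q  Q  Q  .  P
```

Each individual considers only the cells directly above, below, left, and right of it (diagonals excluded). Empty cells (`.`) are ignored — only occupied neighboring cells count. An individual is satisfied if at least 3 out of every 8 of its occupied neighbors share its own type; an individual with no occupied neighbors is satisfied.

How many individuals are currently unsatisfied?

(1,1)Q 1/1 ✓
(1,2)Q 2/2 ✓
(1,3)Q 3/3 ✓
(1,4)Q 1/2 ✓
(1,5)P 1/2 ✓
(1,6)P 2/2 ✓
(2,3)Q 2/2 ✓
(2,6)P 2/2 ✓
(3,1)P 0/2 ✗
(3,2)Q 2/3 ✓
(3,3)Q 4/4 ✓
(3,4)Q 2/3 ✓
(3,5)Q 1/2 ✓
(3,6)P 2/3 ✓
(4,1)Q 2/3 ✓
(4,2)Q 4/4 ✓
(4,3)Q 3/4 ✓
(4,4)P 0/3 ✗
(4,6)P 2/2 ✓
(5,1)Q 2/2 ✓
(5,2)Q 3/3 ✓
(5,3)Q 3/3 ✓
(5,4)Q 1/2 ✓
(5,6)P 1/1 ✓
Unsatisfied: (3,1), (4,4) — 2 in total.

2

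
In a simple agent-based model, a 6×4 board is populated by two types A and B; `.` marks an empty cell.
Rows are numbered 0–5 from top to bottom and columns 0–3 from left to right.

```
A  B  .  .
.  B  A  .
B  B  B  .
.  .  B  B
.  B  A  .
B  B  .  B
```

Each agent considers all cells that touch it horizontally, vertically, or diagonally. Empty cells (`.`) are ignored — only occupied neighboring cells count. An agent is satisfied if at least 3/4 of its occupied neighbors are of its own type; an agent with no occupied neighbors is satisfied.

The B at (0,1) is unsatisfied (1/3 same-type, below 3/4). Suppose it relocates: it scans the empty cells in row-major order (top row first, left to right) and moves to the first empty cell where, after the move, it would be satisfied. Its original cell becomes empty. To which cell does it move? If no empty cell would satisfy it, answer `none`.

Vacating (0,1). Empty cells in order:
  (0,2): 1/2 same-type → still unsatisfied.
  (0,3): 0/1 same-type → still unsatisfied.
  (1,0): 3/4 same-type → satisfied — stop here.

(1,0)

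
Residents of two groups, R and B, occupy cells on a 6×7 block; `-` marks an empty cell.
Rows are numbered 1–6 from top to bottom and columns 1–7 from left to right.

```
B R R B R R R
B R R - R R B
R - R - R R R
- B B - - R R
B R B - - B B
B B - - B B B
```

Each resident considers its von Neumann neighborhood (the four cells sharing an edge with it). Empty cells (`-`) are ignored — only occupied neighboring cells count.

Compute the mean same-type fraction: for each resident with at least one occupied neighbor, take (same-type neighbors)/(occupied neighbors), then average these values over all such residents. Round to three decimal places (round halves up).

(1,1)B 1/2
(1,2)R 2/3
(1,3)R 2/3
(1,4)B 0/2
(1,5)R 2/3
(1,6)R 3/3
(1,7)R 1/2
(2,1)B 1/3
(2,2)R 2/3
(2,3)R 3/3
(2,5)R 3/3
(2,6)R 3/4
(2,7)B 0/3
(3,1)R 0/1
(3,3)R 1/2
(3,5)R 2/2
(3,6)R 4/4
(3,7)R 2/3
(4,2)B 1/2
(4,3)B 2/3
(4,6)R 2/3
(4,7)R 2/3
(5,1)B 1/2
(5,2)R 0/4
(5,3)B 1/2
(5,6)B 2/3
(5,7)B 2/3
(6,1)B 2/2
(6,2)B 1/2
(6,5)B 1/1
(6,6)B 3/3
(6,7)B 2/2
Sum over 32 residents: 1/2 + 2/3 + 2/3 + 0/2 + 2/3 + 3/3 + 1/2 + 1/3 + 2/3 + 3/3 + 3/3 + 3/4 + 0/3 + 0/1 + 1/2 + 2/2 + 4/4 + 2/3 + 1/2 + 2/3 + 2/3 + 2/3 + 1/2 + 0/4 + 1/2 + 2/3 + 2/3 + 2/2 + 1/2 + 1/1 + 3/3 + 2/2 = 81/4; mean = 81/4 ÷ 32 = 81/128 = 0.632812… → 0.633.

0.633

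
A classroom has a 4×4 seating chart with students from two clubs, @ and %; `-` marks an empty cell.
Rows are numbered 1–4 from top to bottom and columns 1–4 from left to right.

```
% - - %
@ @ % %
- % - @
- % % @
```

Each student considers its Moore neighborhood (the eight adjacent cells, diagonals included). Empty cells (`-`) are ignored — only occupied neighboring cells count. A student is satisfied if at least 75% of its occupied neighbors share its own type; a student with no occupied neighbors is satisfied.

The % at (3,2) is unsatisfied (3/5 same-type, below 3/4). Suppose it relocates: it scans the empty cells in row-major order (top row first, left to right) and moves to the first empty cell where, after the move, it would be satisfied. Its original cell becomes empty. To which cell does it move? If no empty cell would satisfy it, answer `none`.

(1,3)

Vacating (3,2). Empty cells in order:
  (1,2): 2/4 same-type → still unsatisfied.
  (1,3): 3/4 same-type → satisfied — stop here.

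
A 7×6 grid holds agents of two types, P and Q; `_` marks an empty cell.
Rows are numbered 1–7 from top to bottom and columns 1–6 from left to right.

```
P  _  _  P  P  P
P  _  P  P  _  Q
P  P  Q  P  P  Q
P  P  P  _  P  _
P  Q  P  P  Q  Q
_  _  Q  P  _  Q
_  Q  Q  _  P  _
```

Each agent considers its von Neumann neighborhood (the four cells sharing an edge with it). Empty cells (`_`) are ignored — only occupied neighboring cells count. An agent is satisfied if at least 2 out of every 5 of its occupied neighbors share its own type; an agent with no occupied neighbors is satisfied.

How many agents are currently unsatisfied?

4

(1,1)P 1/1 ✓
(1,4)P 2/2 ✓
(1,5)P 2/2 ✓
(1,6)P 1/2 ✓
(2,1)P 2/2 ✓
(2,3)P 1/2 ✓
(2,4)P 3/3 ✓
(2,6)Q 1/2 ✓
(3,1)P 3/3 ✓
(3,2)P 2/3 ✓
(3,3)Q 0/4 ✗
(3,4)P 2/3 ✓
(3,5)P 2/3 ✓
(3,6)Q 1/2 ✓
(4,1)P 3/3 ✓
(4,2)P 3/4 ✓
(4,3)P 2/3 ✓
(4,5)P 1/2 ✓
(5,1)P 1/2 ✓
(5,2)Q 0/3 ✗
(5,3)P 2/4 ✓
(5,4)P 2/3 ✓
(5,5)Q 1/3 ✗
(5,6)Q 2/2 ✓
(6,3)Q 1/3 ✗
(6,4)P 1/2 ✓
(6,6)Q 1/1 ✓
(7,2)Q 1/1 ✓
(7,3)Q 2/2 ✓
(7,5)P 0/0 ✓
Unsatisfied: (3,3), (5,2), (5,5), (6,3) — 4 in total.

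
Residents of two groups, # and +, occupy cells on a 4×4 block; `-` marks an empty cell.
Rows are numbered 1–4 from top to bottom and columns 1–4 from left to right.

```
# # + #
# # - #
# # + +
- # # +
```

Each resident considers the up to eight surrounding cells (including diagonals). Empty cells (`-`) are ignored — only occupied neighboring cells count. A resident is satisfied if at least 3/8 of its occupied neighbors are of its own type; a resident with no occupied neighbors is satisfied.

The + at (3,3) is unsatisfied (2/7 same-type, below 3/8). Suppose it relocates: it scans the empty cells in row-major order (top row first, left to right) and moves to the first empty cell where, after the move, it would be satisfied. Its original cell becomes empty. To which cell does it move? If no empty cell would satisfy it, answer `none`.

none

Vacating (3,3). Empty cells in order:
  (2,3): 2/7 same-type → still unsatisfied.
  (4,1): 0/3 same-type → still unsatisfied.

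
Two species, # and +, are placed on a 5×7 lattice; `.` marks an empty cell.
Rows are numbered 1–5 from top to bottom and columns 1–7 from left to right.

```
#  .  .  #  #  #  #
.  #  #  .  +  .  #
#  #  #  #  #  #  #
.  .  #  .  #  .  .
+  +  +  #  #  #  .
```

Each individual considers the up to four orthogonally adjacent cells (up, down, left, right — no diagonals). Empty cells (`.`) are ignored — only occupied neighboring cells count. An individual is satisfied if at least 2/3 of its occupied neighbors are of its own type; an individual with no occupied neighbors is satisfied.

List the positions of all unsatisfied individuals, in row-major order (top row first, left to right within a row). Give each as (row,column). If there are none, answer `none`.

Row 1: (1,1)# 0/0 satisfied · (1,4)# 1/1 satisfied · (1,5)# 2/3 satisfied · (1,6)# 2/2 satisfied · (1,7)# 2/2 satisfied
Row 2: (2,2)# 2/2 satisfied · (2,3)# 2/2 satisfied · (2,5)+ 0/2 not · (2,7)# 2/2 satisfied
Row 3: (3,1)# 1/1 satisfied · (3,2)# 3/3 satisfied · (3,3)# 4/4 satisfied · (3,4)# 2/2 satisfied · (3,5)# 3/4 satisfied · (3,6)# 2/2 satisfied · (3,7)# 2/2 satisfied
Row 4: (4,3)# 1/2 not · (4,5)# 2/2 satisfied
Row 5: (5,1)+ 1/1 satisfied · (5,2)+ 2/2 satisfied · (5,3)+ 1/3 not · (5,4)# 1/2 not · (5,5)# 3/3 satisfied · (5,6)# 1/1 satisfied

(2,5), (4,3), (5,3), (5,4)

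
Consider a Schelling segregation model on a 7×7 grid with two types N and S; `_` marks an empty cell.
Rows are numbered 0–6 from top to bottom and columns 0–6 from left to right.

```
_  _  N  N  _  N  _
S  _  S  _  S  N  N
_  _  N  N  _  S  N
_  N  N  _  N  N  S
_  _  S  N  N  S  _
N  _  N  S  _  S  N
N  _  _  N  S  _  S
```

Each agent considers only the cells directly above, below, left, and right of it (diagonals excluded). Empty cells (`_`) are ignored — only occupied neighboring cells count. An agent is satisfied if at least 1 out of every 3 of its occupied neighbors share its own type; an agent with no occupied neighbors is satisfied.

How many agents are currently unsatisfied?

Row 0: (0,2)N 1/2 ✓ · (0,3)N 1/1 ✓ · (0,5)N 1/1 ✓
Row 1: (1,0)S 0/0 ✓ · (1,2)S 0/2 ✗ · (1,4)S 0/1 ✗ · (1,5)N 2/4 ✓ · (1,6)N 2/2 ✓
Row 2: (2,2)N 2/3 ✓ · (2,3)N 1/1 ✓ · (2,5)S 0/3 ✗ · (2,6)N 1/3 ✓
Row 3: (3,1)N 1/1 ✓ · (3,2)N 2/3 ✓ · (3,4)N 2/2 ✓ · (3,5)N 1/4 ✗ · (3,6)S 0/2 ✗
Row 4: (4,2)S 0/3 ✗ · (4,3)N 1/3 ✓ · (4,4)N 2/3 ✓ · (4,5)S 1/3 ✓
Row 5: (5,0)N 1/1 ✓ · (5,2)N 0/2 ✗ · (5,3)S 0/3 ✗ · (5,5)S 1/2 ✓ · (5,6)N 0/2 ✗
Row 6: (6,0)N 1/1 ✓ · (6,3)N 0/2 ✗ · (6,4)S 0/1 ✗ · (6,6)S 0/1 ✗
Unsatisfied: (1,2), (1,4), (2,5), (3,5), (3,6), (4,2), (5,2), (5,3), (5,6), (6,3), (6,4), (6,6) — 12 in total.

12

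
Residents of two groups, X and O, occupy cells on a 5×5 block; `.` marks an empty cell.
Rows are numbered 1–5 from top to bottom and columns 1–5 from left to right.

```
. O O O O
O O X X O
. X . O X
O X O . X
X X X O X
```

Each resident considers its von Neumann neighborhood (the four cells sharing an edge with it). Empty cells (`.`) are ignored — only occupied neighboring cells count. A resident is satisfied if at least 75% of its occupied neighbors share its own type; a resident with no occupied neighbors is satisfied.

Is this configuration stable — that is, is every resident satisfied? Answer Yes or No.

(1,2)O 2/2 ok
(1,3)O 2/3 unhappy
(1,4)O 2/3 unhappy
(1,5)O 2/2 ok
(2,1)O 1/1 ok
(2,2)O 2/4 unhappy
(2,3)X 1/3 unhappy
(2,4)X 1/4 unhappy
(2,5)O 1/3 unhappy
(3,2)X 1/2 unhappy
(3,4)O 0/2 unhappy
(3,5)X 1/3 unhappy
(4,1)O 0/2 unhappy
(4,2)X 2/4 unhappy
(4,3)O 0/2 unhappy
(4,5)X 2/2 ok
(5,1)X 1/2 unhappy
(5,2)X 3/3 ok
(5,3)X 1/3 unhappy
(5,4)O 0/2 unhappy
(5,5)X 1/2 unhappy
For instance (1,3) has only 2/3 same-type neighbors, below 3/4.

No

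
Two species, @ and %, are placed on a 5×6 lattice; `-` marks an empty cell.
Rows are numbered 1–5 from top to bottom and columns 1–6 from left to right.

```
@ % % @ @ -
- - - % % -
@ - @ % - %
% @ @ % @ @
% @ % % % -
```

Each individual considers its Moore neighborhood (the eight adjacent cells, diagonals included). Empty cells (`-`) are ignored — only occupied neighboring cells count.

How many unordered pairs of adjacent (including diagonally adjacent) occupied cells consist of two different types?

Scan each occupied cell's neighbors to the right and below (and the two forward diagonals) so each pair is counted once.
From row 1: 6 unlike of 9 pairs (running 6/9).
From row 2: 1 unlike of 5 pairs (running 7/14).
From row 3: 7 unlike of 11 pairs (running 14/25).
From row 4: 11 unlike of 19 pairs (running 25/44).
From row 5: 2 unlike of 4 pairs (running 27/48).
Total adjacent occupied pairs: 48; unlike-type pairs: 27.

27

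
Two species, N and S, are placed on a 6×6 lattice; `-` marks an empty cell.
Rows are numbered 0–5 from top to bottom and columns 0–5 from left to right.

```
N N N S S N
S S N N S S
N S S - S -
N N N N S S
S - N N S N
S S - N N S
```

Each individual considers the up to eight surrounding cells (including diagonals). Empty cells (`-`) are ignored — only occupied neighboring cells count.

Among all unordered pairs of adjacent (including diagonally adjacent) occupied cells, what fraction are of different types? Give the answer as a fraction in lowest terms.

42/85

Scan each occupied cell's neighbors to the right and below (and the two forward diagonals) so each pair is counted once.
Row 0: N(0,0)–N(0,1)= N(0,0)–S(1,0)≠ N(0,0)–S(1,1)≠ N(0,1)–N(0,2)= N(0,1)–S(1,1)≠ N(0,1)–N(1,2)= N(0,1)–S(1,0)≠ N(0,2)–S(0,3)≠ N(0,2)–N(1,2)= N(0,2)–N(1,3)= N(0,2)–S(1,1)≠ S(0,3)–S(0,4)= S(0,3)–N(1,3)≠ S(0,3)–S(1,4)= S(0,3)–N(1,2)≠ S(0,4)–N(0,5)≠ S(0,4)–S(1,4)= S(0,4)–S(1,5)= S(0,4)–N(1,3)≠ N(0,5)–S(1,5)≠ N(0,5)–S(1,4)≠  → 12/21 unlike.
Row 1: S(1,0)–S(1,1)= S(1,0)–N(2,0)≠ S(1,0)–S(2,1)= S(1,1)–N(1,2)≠ S(1,1)–S(2,1)= S(1,1)–S(2,2)= S(1,1)–N(2,0)≠ N(1,2)–N(1,3)= N(1,2)–S(2,2)≠ N(1,2)–S(2,1)≠ N(1,3)–S(1,4)≠ N(1,3)–S(2,4)≠ N(1,3)–S(2,2)≠ S(1,4)–S(1,5)= S(1,4)–S(2,4)= S(1,5)–S(2,4)=  → 8/16 unlike.
Row 2: N(2,0)–S(2,1)≠ N(2,0)–N(3,0)= N(2,0)–N(3,1)= S(2,1)–S(2,2)= S(2,1)–N(3,1)≠ S(2,1)–N(3,2)≠ S(2,1)–N(3,0)≠ S(2,2)–N(3,2)≠ S(2,2)–N(3,3)≠ S(2,2)–N(3,1)≠ S(2,4)–S(3,4)= S(2,4)–S(3,5)= S(2,4)–N(3,3)≠  → 8/13 unlike.
Row 3: N(3,0)–N(3,1)= N(3,0)–S(4,0)≠ N(3,1)–N(3,2)= N(3,1)–N(4,2)= N(3,1)–S(4,0)≠ N(3,2)–N(3,3)= N(3,2)–N(4,2)= N(3,2)–N(4,3)= N(3,3)–S(3,4)≠ N(3,3)–N(4,3)= N(3,3)–S(4,4)≠ N(3,3)–N(4,2)= S(3,4)–S(3,5)= S(3,4)–S(4,4)= S(3,4)–N(4,5)≠ S(3,4)–N(4,3)≠ S(3,5)–N(4,5)≠ S(3,5)–S(4,4)=  → 7/18 unlike.
Row 4: S(4,0)–S(5,0)= S(4,0)–S(5,1)= N(4,2)–N(4,3)= N(4,2)–N(5,3)= N(4,2)–S(5,1)≠ N(4,3)–S(4,4)≠ N(4,3)–N(5,3)= N(4,3)–N(5,4)= S(4,4)–N(4,5)≠ S(4,4)–N(5,4)≠ S(4,4)–S(5,5)= S(4,4)–N(5,3)≠ N(4,5)–S(5,5)≠ N(4,5)–N(5,4)=  → 6/14 unlike.
Row 5: S(5,0)–S(5,1)= N(5,3)–N(5,4)= N(5,4)–S(5,5)≠  → 1/3 unlike.
Total adjacent occupied pairs: 85; unlike-type pairs: 42.
42/85 is already in lowest terms.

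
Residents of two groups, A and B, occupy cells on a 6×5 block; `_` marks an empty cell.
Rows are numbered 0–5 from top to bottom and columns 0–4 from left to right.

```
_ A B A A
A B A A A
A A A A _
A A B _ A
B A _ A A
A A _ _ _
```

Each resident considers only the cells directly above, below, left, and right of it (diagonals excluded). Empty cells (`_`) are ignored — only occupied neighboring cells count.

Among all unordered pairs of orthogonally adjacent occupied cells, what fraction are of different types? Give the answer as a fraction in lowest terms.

12/31

Scan each occupied cell's neighbors to the right and below so each pair is counted once.
From row 0: 4 unlike of 7 pairs (running 4/7).
From row 1: 3 unlike of 8 pairs (running 7/15).
From row 2: 1 unlike of 6 pairs (running 8/21).
From row 3: 2 unlike of 5 pairs (running 10/26).
From row 4: 2 unlike of 4 pairs (running 12/30).
From row 5: 0 unlike of 1 pairs (running 12/31).
Total adjacent occupied pairs: 31; unlike-type pairs: 12.
12/31 is already in lowest terms.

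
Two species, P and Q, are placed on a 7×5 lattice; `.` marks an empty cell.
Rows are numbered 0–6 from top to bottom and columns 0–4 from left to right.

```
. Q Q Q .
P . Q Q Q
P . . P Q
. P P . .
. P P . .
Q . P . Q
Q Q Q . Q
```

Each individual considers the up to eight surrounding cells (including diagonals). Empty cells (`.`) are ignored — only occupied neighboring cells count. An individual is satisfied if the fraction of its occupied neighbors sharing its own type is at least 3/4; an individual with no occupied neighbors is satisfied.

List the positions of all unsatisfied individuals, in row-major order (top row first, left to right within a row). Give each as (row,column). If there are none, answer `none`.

(0,1)Q 2/3 unhappy
(0,2)Q 4/4 ok
(0,3)Q 4/4 ok
(1,0)P 1/2 unhappy
(1,2)Q 4/5 ok
(1,3)Q 5/6 ok
(1,4)Q 3/4 ok
(2,0)P 2/2 ok
(2,3)P 1/5 unhappy
(2,4)Q 2/3 unhappy
(3,1)P 4/4 ok
(3,2)P 4/4 ok
(4,1)P 4/5 ok
(4,2)P 4/4 ok
(5,0)Q 2/3 unhappy
(5,2)P 2/4 unhappy
(5,4)Q 1/1 ok
(6,0)Q 2/2 ok
(6,1)Q 3/4 ok
(6,2)Q 1/2 unhappy
(6,4)Q 1/1 ok

(0,1), (1,0), (2,3), (2,4), (5,0), (5,2), (6,2)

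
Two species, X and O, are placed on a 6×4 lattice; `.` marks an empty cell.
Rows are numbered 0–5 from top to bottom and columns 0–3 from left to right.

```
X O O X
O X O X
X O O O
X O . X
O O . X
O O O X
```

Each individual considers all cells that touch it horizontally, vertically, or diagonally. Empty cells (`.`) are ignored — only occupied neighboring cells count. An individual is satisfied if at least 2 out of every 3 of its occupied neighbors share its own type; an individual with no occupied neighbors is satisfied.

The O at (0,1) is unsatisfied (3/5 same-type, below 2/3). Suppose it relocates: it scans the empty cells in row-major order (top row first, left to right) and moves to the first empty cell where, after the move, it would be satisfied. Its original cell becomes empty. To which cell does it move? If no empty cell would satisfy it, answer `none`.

Vacating (0,1). Empty cells in order:
  (3,2): 5/7 same-type → satisfied — stop here.

(3,2)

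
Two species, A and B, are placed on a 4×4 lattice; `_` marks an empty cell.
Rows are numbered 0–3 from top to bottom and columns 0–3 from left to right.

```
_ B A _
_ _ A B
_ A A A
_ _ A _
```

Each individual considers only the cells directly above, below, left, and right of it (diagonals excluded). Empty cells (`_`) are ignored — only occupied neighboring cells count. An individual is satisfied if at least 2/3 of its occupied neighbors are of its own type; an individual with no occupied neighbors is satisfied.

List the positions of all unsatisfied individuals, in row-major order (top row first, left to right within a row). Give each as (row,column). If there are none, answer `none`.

(0,1), (0,2), (1,3), (2,3)

Row 0: (0,1)B 0/1 not · (0,2)A 1/2 not
Row 1: (1,2)A 2/3 satisfied · (1,3)B 0/2 not
Row 2: (2,1)A 1/1 satisfied · (2,2)A 4/4 satisfied · (2,3)A 1/2 not
Row 3: (3,2)A 1/1 satisfied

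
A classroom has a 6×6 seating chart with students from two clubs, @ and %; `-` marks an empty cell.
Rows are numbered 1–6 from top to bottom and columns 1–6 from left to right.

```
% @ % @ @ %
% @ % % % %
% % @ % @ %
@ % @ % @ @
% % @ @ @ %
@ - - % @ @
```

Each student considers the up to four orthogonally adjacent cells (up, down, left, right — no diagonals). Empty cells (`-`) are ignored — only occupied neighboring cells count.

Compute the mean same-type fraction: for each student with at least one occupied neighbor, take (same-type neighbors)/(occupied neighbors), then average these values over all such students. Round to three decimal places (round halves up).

(1,1)% 1/2
(1,2)@ 1/3
(1,3)% 1/3
(1,4)@ 1/3
(1,5)@ 1/3
(1,6)% 1/2
(2,1)% 2/3
(2,2)@ 1/4
(2,3)% 2/4
(2,4)% 3/4
(2,5)% 2/4
(2,6)% 3/3
(3,1)% 2/3
(3,2)% 2/4
(3,3)@ 1/4
(3,4)% 2/4
(3,5)@ 1/4
(3,6)% 1/3
(4,1)@ 0/3
(4,2)% 2/4
(4,3)@ 2/4
(4,4)% 1/4
(4,5)@ 3/4
(4,6)@ 1/3
(5,1)% 1/3
(5,2)% 2/3
(5,3)@ 2/3
(5,4)@ 2/4
(5,5)@ 3/4
(5,6)% 0/3
(6,1)@ 0/1
(6,4)% 0/2
(6,5)@ 2/3
(6,6)@ 1/2
Sum over 34 students: 1/2 + 1/3 + 1/3 + 1/3 + 1/3 + 1/2 + 2/3 + 1/4 + 2/4 + 3/4 + 2/4 + 3/3 + 2/3 + 2/4 + 1/4 + 2/4 + 1/4 + 1/3 + 0/3 + 2/4 + 2/4 + 1/4 + 3/4 + 1/3 + 1/3 + 2/3 + 2/3 + 2/4 + 3/4 + 0/3 + 0/1 + 0/2 + 2/3 + 1/2 = 179/12; mean = 179/12 ÷ 34 = 179/408 = 0.438725… → 0.439.

0.439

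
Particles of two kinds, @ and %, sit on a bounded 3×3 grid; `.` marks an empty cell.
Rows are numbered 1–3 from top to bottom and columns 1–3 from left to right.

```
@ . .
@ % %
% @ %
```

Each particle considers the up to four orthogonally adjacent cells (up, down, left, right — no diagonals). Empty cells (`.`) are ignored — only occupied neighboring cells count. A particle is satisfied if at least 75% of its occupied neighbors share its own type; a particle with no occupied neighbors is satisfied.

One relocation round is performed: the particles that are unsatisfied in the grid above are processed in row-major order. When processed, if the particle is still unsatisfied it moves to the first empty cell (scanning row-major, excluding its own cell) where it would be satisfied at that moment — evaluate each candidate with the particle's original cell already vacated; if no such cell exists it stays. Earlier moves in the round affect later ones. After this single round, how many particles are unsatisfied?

4

Initially unsatisfied (in order): (2,1), (2,2), (3,1), (3,2), (3,3).
  (2,1): no empty cell satisfies it; stays.
  (2,2) → (1,3).
  (3,1): no empty cell satisfies it; stays.
  (3,2): no empty cell satisfies it; stays.
  (3,3): no empty cell satisfies it; stays.
Resulting grid:
@ . %
@ . %
% @ %
Unsatisfied now: (2,1), (3,1), (3,2), (3,3).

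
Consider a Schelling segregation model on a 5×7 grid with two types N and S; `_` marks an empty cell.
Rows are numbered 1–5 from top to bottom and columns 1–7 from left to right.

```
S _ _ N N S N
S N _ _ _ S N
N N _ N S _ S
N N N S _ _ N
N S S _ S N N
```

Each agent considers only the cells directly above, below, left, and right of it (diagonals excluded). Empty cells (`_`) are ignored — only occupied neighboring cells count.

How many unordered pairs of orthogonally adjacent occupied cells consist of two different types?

14

Scan each occupied cell's neighbors to the right and below so each pair is counted once.
Row 1: S(1,1)–S(2,1)= N(1,4)–N(1,5)= N(1,5)–S(1,6)≠ S(1,6)–N(1,7)≠ S(1,6)–S(2,6)= N(1,7)–N(2,7)=  → 2/6 unlike.
Row 2: S(2,1)–N(2,2)≠ S(2,1)–N(3,1)≠ N(2,2)–N(3,2)= S(2,6)–N(2,7)≠ N(2,7)–S(3,7)≠  → 4/5 unlike.
Row 3: N(3,1)–N(3,2)= N(3,1)–N(4,1)= N(3,2)–N(4,2)= N(3,4)–S(3,5)≠ N(3,4)–S(4,4)≠ S(3,7)–N(4,7)≠  → 3/6 unlike.
Row 4: N(4,1)–N(4,2)= N(4,1)–N(5,1)= N(4,2)–N(4,3)= N(4,2)–S(5,2)≠ N(4,3)–S(4,4)≠ N(4,3)–S(5,3)≠ N(4,7)–N(5,7)=  → 3/7 unlike.
Row 5: N(5,1)–S(5,2)≠ S(5,2)–S(5,3)= S(5,5)–N(5,6)≠ N(5,6)–N(5,7)=  → 2/4 unlike.
Total adjacent occupied pairs: 28; unlike-type pairs: 14.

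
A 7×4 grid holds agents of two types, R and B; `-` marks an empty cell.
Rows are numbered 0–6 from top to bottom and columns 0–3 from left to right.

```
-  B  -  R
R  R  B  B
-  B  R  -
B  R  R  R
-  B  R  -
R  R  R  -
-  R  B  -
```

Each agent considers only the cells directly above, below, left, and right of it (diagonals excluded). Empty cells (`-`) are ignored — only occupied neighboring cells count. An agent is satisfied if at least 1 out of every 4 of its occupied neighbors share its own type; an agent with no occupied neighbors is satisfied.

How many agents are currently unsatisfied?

6

Row 0: (0,1)B 0/1 unhappy · (0,3)R 0/1 unhappy
Row 1: (1,0)R 1/1 ok · (1,1)R 1/4 ok · (1,2)B 1/3 ok · (1,3)B 1/2 ok
Row 2: (2,1)B 0/3 unhappy · (2,2)R 1/3 ok
Row 3: (3,0)B 0/1 unhappy · (3,1)R 1/4 ok · (3,2)R 4/4 ok · (3,3)R 1/1 ok
Row 4: (4,1)B 0/3 unhappy · (4,2)R 2/3 ok
Row 5: (5,0)R 1/1 ok · (5,1)R 3/4 ok · (5,2)R 2/3 ok
Row 6: (6,1)R 1/2 ok · (6,2)B 0/2 unhappy
Unsatisfied: (0,1), (0,3), (2,1), (3,0), (4,1), (6,2) — 6 in total.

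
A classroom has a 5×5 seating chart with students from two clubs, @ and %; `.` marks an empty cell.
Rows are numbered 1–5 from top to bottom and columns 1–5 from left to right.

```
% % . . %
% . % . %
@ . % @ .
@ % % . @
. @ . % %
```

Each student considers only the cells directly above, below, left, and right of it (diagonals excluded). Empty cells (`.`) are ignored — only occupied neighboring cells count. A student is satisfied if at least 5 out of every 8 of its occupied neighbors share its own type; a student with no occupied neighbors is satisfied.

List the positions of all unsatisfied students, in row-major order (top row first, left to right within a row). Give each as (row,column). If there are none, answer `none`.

(2,1), (3,1), (3,4), (4,1), (4,2), (4,5), (5,2), (5,5)

Row 1: (1,1)% 2/2 ✓ · (1,2)% 1/1 ✓ · (1,5)% 1/1 ✓
Row 2: (2,1)% 1/2 ✗ · (2,3)% 1/1 ✓ · (2,5)% 1/1 ✓
Row 3: (3,1)@ 1/2 ✗ · (3,3)% 2/3 ✓ · (3,4)@ 0/1 ✗
Row 4: (4,1)@ 1/2 ✗ · (4,2)% 1/3 ✗ · (4,3)% 2/2 ✓ · (4,5)@ 0/1 ✗
Row 5: (5,2)@ 0/1 ✗ · (5,4)% 1/1 ✓ · (5,5)% 1/2 ✗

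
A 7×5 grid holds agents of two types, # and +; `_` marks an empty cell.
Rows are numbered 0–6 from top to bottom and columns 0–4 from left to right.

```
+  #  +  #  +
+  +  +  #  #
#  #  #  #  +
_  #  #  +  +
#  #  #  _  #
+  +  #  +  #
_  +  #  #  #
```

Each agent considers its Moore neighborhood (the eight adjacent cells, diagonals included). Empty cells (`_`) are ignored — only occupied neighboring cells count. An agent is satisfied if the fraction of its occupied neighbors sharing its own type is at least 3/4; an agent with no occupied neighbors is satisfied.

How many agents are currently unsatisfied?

28

(0,0)+ 2/3 unhappy
(0,1)# 0/5 unhappy
(0,2)+ 2/5 unhappy
(0,3)# 2/5 unhappy
(0,4)+ 0/3 unhappy
(1,0)+ 2/5 unhappy
(1,1)+ 4/8 unhappy
(1,2)+ 2/8 unhappy
(1,3)# 4/8 unhappy
(1,4)# 3/5 unhappy
(2,0)# 2/4 unhappy
(2,1)# 4/7 unhappy
(2,2)# 5/8 unhappy
(2,3)# 4/8 unhappy
(2,4)+ 2/5 unhappy
(3,1)# 7/7 ok
(3,2)# 6/7 ok
(3,3)+ 2/7 unhappy
(3,4)+ 2/4 unhappy
(4,0)# 2/4 unhappy
(4,1)# 5/7 unhappy
(4,2)# 4/7 unhappy
(4,4)# 1/4 unhappy
(5,0)+ 2/4 unhappy
(5,1)+ 2/7 unhappy
(5,2)# 4/7 unhappy
(5,3)+ 0/7 unhappy
(5,4)# 3/4 ok
(6,1)+ 2/4 unhappy
(6,2)# 2/5 unhappy
(6,3)# 4/5 ok
(6,4)# 2/3 unhappy
Unsatisfied: (0,0), (0,1), (0,2), (0,3), (0,4), (1,0), (1,1), (1,2), (1,3), (1,4), (2,0), (2,1), (2,2), (2,3), (2,4), (3,3), (3,4), (4,0), (4,1), (4,2), (4,4), (5,0), (5,1), (5,2), (5,3), (6,1), (6,2), (6,4) — 28 in total.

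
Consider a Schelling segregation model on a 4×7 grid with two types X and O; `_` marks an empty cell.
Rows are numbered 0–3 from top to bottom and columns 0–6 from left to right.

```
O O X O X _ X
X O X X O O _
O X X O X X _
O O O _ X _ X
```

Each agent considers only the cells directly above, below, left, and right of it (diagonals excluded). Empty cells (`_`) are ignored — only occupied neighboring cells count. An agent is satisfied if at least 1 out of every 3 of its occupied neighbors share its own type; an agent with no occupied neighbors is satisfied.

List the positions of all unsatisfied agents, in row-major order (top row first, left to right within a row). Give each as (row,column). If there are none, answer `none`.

Row 0: (0,0)O 1/2 satisfied · (0,1)O 2/3 satisfied · (0,2)X 1/3 satisfied · (0,3)O 0/3 not · (0,4)X 0/2 not · (0,6)X 0/0 satisfied
Row 1: (1,0)X 0/3 not · (1,1)O 1/4 not · (1,2)X 3/4 satisfied · (1,3)X 1/4 not · (1,4)O 1/4 not · (1,5)O 1/2 satisfied
Row 2: (2,0)O 1/3 satisfied · (2,1)X 1/4 not · (2,2)X 2/4 satisfied · (2,3)O 0/3 not · (2,4)X 2/4 satisfied · (2,5)X 1/2 satisfied
Row 3: (3,0)O 2/2 satisfied · (3,1)O 2/3 satisfied · (3,2)O 1/2 satisfied · (3,4)X 1/1 satisfied · (3,6)X 0/0 satisfied

(0,3), (0,4), (1,0), (1,1), (1,3), (1,4), (2,1), (2,3)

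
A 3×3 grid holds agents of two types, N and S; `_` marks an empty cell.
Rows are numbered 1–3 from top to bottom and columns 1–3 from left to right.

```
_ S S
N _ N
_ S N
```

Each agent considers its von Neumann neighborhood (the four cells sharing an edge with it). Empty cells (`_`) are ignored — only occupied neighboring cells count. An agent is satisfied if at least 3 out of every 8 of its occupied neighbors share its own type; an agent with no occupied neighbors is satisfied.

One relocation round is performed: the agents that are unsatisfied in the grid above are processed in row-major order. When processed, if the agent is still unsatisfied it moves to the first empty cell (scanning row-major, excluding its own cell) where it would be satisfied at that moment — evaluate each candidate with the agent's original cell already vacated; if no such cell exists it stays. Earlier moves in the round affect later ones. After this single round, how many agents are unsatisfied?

Initially unsatisfied (in order): (3,2).
  (3,2) → (1,1).
Resulting grid:
S S S
N _ N
_ _ N
Unsatisfied now: (2,1).

1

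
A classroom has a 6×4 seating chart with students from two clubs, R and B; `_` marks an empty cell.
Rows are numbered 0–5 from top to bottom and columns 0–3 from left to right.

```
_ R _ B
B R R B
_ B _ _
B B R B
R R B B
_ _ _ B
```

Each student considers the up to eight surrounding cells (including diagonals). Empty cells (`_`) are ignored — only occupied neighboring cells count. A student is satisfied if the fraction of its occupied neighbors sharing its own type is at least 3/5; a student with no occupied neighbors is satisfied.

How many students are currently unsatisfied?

11

(0,1)R 2/3 ✓
(0,3)B 1/2 ✗
(1,0)B 1/3 ✗
(1,1)R 2/4 ✗
(1,2)R 2/5 ✗
(1,3)B 1/2 ✗
(2,1)B 3/6 ✗
(3,0)B 2/4 ✗
(3,1)B 3/6 ✗
(3,2)R 1/6 ✗
(3,3)B 2/3 ✓
(4,0)R 1/3 ✗
(4,1)R 2/5 ✗
(4,2)B 4/6 ✓
(4,3)B 3/4 ✓
(5,3)B 2/2 ✓
Unsatisfied: (0,3), (1,0), (1,1), (1,2), (1,3), (2,1), (3,0), (3,1), (3,2), (4,0), (4,1) — 11 in total.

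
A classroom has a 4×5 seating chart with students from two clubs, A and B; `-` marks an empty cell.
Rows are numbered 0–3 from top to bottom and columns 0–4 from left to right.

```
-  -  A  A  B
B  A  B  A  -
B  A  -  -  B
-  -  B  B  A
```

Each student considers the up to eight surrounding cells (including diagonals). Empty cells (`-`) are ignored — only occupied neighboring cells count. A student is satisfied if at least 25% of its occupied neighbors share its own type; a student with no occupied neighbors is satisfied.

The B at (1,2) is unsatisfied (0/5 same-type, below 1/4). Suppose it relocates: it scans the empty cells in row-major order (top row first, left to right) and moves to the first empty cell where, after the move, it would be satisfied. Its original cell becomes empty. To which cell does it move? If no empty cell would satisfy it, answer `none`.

(0,0)

Vacating (1,2). Empty cells in order:
  (0,0): 1/2 same-type → satisfied — stop here.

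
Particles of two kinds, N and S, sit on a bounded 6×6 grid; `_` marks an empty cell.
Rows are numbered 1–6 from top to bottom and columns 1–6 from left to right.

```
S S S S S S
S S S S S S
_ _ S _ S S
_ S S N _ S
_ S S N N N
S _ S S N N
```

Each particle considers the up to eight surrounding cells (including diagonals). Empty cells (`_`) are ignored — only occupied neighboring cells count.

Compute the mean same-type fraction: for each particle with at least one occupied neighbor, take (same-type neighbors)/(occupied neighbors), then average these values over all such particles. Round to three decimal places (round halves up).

0.853

Row 1: (1,1)S 3/3 · (1,2)S 5/5 · (1,3)S 5/5 · (1,4)S 5/5 · (1,5)S 5/5 · (1,6)S 3/3
Row 2: (2,1)S 3/3 · (2,2)S 6/6 · (2,3)S 6/6 · (2,4)S 7/7 · (2,5)S 7/7 · (2,6)S 5/5
Row 3: (3,3)S 5/6 · (3,5)S 5/6 · (3,6)S 4/4
Row 4: (4,2)S 4/4 · (4,3)S 4/6 · (4,4)N 2/6 · (4,6)S 2/4
Row 5: (5,2)S 5/5 · (5,3)S 5/7 · (5,4)N 3/7 · (5,5)N 5/7 · (5,6)N 3/4
Row 6: (6,1)S 1/1 · (6,3)S 3/4 · (6,4)S 2/5 · (6,5)N 4/5 · (6,6)N 3/3
Sum over 29 particles: 3/3 + 5/5 + 5/5 + 5/5 + 5/5 + 3/3 + 3/3 + 6/6 + 6/6 + 7/7 + 7/7 + 5/5 + 5/6 + 5/6 + 4/4 + 4/4 + 4/6 + 2/6 + 2/4 + 5/5 + 5/7 + 3/7 + 5/7 + 3/4 + 1/1 + 3/4 + 2/5 + 4/5 + 3/3 = 2596/105; mean = 2596/105 ÷ 29 = 2596/3045 = 0.852545… → 0.853.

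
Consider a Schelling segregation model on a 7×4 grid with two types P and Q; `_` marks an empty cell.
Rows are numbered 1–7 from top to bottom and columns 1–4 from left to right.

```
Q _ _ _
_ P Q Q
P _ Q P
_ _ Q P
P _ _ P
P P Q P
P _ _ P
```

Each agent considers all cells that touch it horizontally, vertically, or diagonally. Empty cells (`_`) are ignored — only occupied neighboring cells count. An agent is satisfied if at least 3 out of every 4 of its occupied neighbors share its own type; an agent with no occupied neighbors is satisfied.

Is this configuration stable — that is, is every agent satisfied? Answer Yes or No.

Row 1: (1,1)Q 0/1 ✗
Row 2: (2,2)P 1/4 ✗ · (2,3)Q 2/4 ✗ · (2,4)Q 2/3 ✗
Row 3: (3,1)P 1/1 ✓ · (3,3)Q 3/6 ✗ · (3,4)P 1/5 ✗
Row 4: (4,3)Q 1/4 ✗ · (4,4)P 2/4 ✗
Row 5: (5,1)P 2/2 ✓ · (5,4)P 2/4 ✗
Row 6: (6,1)P 3/3 ✓ · (6,2)P 3/4 ✓ · (6,3)Q 0/4 ✗ · (6,4)P 2/3 ✗
Row 7: (7,1)P 2/2 ✓ · (7,4)P 1/2 ✗
For instance (1,1) has only 0/1 same-type neighbors, below 3/4.

No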